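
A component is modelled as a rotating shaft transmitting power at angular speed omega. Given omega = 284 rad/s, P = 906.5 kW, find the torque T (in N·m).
Model: a rotating shaft transmitting power at angular speed omega, so P = T·omega.
Solve for T: T = P / omega.
Convert to SI units:
  P = 906.5 kW = 906500 W
Substitute:
  T = 906500 / 284
  T = 3192 N·m
Final answer: T = 3192 N·m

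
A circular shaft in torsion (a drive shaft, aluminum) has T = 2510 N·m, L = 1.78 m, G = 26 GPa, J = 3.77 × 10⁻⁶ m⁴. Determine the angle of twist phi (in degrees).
Model: a circular shaft in torsion, so phi = (T·L) / (G·J).
Convert to SI units:
  G = 26 GPa = 2.6 × 10¹⁰ Pa
Substitute:
  phi = (2510 × 1.78) / ((2.6 × 10¹⁰) × (3.77 × 10⁻⁶))
  phi = 0.04558 rad
Convert to degrees: phi = 0.04558 × 180/π = 2.612°
Final answer: phi = 2.612°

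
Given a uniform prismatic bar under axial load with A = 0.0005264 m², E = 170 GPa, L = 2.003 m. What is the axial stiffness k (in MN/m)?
Model: a uniform prismatic bar under axial load, so k = (A·E) / L.
Convert to SI units:
  E = 170 GPa = 1.7 × 10¹¹ Pa
Substitute:
  k = (0.0005264 × (1.7 × 10¹¹)) / 2.003
  k = 4.468 × 10⁷ N/m
Convert: k = 4.468 × 10⁷ N/m = 44.68 MN/m
Final answer: k = 44.68 MN/m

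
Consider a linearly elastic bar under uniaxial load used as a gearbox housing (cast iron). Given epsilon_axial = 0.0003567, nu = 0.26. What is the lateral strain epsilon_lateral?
Model: a linearly elastic bar under uniaxial load, so epsilon_lateral = -nu·epsilon_axial.
Substitute:
  epsilon_lateral = -(0.26 × 0.0003567)
  epsilon_lateral = -9.274 × 10⁻⁵
Final answer: epsilon_lateral = -9.274 × 10⁻⁵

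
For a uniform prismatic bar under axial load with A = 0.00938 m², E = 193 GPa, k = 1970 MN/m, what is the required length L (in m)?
Model: a uniform prismatic bar under axial load, so k = (A·E) / L.
Solve for L: L = (A·E) / k.
Convert to SI units:
  E = 193 GPa = 1.93 × 10¹¹ Pa
  k = 1970 MN/m = 1.97 × 10⁹ N/m
Substitute:
  L = (0.00938 × (1.93 × 10¹¹)) / (1.97 × 10⁹)
  L = 0.919 m
Final answer: L = 0.919 m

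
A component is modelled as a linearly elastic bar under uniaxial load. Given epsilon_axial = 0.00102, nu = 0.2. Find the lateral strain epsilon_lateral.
Model: a linearly elastic bar under uniaxial load, so epsilon_lateral = -nu·epsilon_axial.
Substitute:
  epsilon_lateral = -(0.2 × 0.00102)
  epsilon_lateral = -0.000204
Final answer: epsilon_lateral = -0.000204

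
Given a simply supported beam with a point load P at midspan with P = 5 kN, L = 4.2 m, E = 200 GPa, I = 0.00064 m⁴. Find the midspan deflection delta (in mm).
Model: a simply supported beam with a point load P at midspan, so delta = (P·L^3) / (48·E·I).
Convert to SI units:
  P = 5 kN = 5000 N
  E = 200 GPa = 2 × 10¹¹ Pa
Substitute:
  delta = (5000 × 4.2^3) / (48 × (2 × 10¹¹) × 0.00064)
  delta = 6.029 × 10⁻⁵ m
Convert: delta = 6.029 × 10⁻⁵ m = 0.06029 mm
Final answer: delta = 0.06029 mm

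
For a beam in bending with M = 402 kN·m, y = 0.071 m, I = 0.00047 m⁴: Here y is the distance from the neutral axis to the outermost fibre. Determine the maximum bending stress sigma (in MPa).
Model: a beam in bending, so sigma = (M·y) / I.
Convert to SI units:
  M = 402 kN·m = 402000 N·m
Substitute:
  sigma = (402000 × 0.071) / 0.00047
  sigma = 6.073 × 10⁷ Pa
Convert: sigma = 6.073 × 10⁷ Pa = 60.73 MPa
Final answer: sigma = 60.73 MPa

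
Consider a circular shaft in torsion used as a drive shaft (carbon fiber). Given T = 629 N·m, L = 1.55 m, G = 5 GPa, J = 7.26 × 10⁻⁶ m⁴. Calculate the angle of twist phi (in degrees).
Model: a circular shaft in torsion, so phi = (T·L) / (G·J).
Convert to SI units:
  G = 5 GPa = 5 × 10⁹ Pa
Substitute:
  phi = (629 × 1.55) / ((5 × 10⁹) × (7.26 × 10⁻⁶))
  phi = 0.02686 rad
Convert to degrees: phi = 0.02686 × 180/π = 1.539°
Final answer: phi = 1.539°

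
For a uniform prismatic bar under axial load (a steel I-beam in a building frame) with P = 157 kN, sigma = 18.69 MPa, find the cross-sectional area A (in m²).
Model: a uniform prismatic bar under axial load, so sigma = P / A.
Solve for A: A = P / sigma.
Convert to SI units:
  P = 157 kN = 157000 N
  sigma = 18.69 MPa = 1.869 × 10⁷ Pa
Substitute:
  A = 157000 / (1.869 × 10⁷)
  A = 0.0084 m²
Final answer: A = 0.0084 m²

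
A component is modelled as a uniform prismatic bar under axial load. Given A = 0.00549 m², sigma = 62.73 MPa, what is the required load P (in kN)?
Model: a uniform prismatic bar under axial load, so sigma = P / A.
Solve for P: P = sigma·A.
Convert to SI units:
  sigma = 62.73 MPa = 6.273 × 10⁷ Pa
Substitute:
  P = (6.273 × 10⁷) × 0.00549
  P = 344400 N
Convert: P = 344400 N = 344.4 kN
Final answer: P = 344.4 kN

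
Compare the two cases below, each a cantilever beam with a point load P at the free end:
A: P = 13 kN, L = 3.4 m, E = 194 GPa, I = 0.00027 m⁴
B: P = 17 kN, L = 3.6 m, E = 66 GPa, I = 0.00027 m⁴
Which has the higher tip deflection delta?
Model: a cantilever beam with a point load P at the free end, so delta = (P·L^3) / (3·E·I) (SI units).
  A: delta = (13000 × 3.4^3) / (3 × (1.94 × 10¹¹) × 0.00027) = 0.003252 m = 3.252 mm
  B: delta = (17000 × 3.6^3) / (3 × (6.6 × 10¹⁰) × 0.00027) = 0.01484 m = 14.84 mm
14.84 mm > 3.252 mm, so B is larger.
Final answer: B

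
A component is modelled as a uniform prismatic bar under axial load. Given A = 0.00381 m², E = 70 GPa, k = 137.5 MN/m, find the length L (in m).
Model: a uniform prismatic bar under axial load, so k = (A·E) / L.
Solve for L: L = (A·E) / k.
Convert to SI units:
  E = 70 GPa = 7 × 10¹⁰ Pa
  k = 137.5 MN/m = 1.375 × 10⁸ N/m
Substitute:
  L = (0.00381 × (7 × 10¹⁰)) / (1.375 × 10⁸)
  L = 1.94 m
Final answer: L = 1.94 m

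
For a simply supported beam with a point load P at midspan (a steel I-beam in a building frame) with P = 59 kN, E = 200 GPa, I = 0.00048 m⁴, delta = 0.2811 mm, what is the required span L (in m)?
Model: a simply supported beam with a point load P at midspan, so delta = (P·L^3) / (48·E·I).
Solve for L: L = ((48·delta·E·I) / P)^(1/3).
Convert to SI units:
  P = 59 kN = 59000 N
  E = 200 GPa = 2 × 10¹¹ Pa
  delta = 0.2811 mm = 0.0002811 m
Substitute:
  L = ((48 × 0.0002811 × (2 × 10¹¹) × 0.00048) / 59000)^(1/3)
  L = 2.8 m
Final answer: L = 2.8 m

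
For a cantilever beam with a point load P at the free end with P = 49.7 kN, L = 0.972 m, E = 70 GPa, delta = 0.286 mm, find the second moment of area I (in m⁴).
Model: a cantilever beam with a point load P at the free end, so delta = (P·L^3) / (3·E·I).
Solve for I: I = (P·L^3) / (3·delta·E).
Convert to SI units:
  P = 49.7 kN = 49700 N
  E = 70 GPa = 7 × 10¹⁰ Pa
  delta = 0.286 mm = 0.000286 m
Substitute:
  I = (49700 × 0.972^3) / (3 × 0.000286 × (7 × 10¹⁰))
  I = 0.0007599 m⁴
Final answer: I = 0.0007599 m⁴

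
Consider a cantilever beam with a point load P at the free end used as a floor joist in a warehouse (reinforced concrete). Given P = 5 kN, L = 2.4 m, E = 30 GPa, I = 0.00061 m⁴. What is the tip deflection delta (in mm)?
Model: a cantilever beam with a point load P at the free end, so delta = (P·L^3) / (3·E·I).
Convert to SI units:
  P = 5 kN = 5000 N
  E = 30 GPa = 3 × 10¹⁰ Pa
Substitute:
  delta = (5000 × 2.4^3) / (3 × (3 × 10¹⁰) × 0.00061)
  delta = 0.001259 m
Convert: delta = 0.001259 m = 1.259 mm
Final answer: delta = 1.259 mm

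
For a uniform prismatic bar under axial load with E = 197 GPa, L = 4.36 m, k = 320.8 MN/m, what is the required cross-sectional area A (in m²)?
Model: a uniform prismatic bar under axial load, so k = (A·E) / L.
Solve for A: A = (k·L) / E.
Convert to SI units:
  E = 197 GPa = 1.97 × 10¹¹ Pa
  k = 320.8 MN/m = 3.208 × 10⁸ N/m
Substitute:
  A = ((3.208 × 10⁸) × 4.36) / (1.97 × 10¹¹)
  A = 0.0071 m²
Final answer: A = 0.0071 m²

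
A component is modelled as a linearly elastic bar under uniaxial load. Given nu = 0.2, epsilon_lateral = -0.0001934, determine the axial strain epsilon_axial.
Model: a linearly elastic bar under uniaxial load, so epsilon_lateral = -nu·epsilon_axial.
Solve for epsilon_axial: epsilon_axial = -epsilon_lateral / nu.
Substitute:
  epsilon_axial = -(-0.0001934) / 0.2
  epsilon_axial = 0.000967
Final answer: epsilon_axial = 0.000967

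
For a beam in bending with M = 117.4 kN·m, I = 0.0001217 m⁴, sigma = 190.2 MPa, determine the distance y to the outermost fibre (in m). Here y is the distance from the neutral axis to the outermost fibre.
Model: a beam in bending, so sigma = (M·y) / I.
Solve for y: y = (sigma·I) / M.
Convert to SI units:
  M = 117.4 kN·m = 117400 N·m
  sigma = 190.2 MPa = 1.902 × 10⁸ Pa
Substitute:
  y = ((1.902 × 10⁸) × 0.0001217) / 117400
  y = 0.1972 m
Final answer: y = 0.1972 m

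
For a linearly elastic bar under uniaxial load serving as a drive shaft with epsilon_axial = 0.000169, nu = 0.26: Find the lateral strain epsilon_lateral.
Model: a linearly elastic bar under uniaxial load, so epsilon_lateral = -nu·epsilon_axial.
Substitute:
  epsilon_lateral = -(0.26 × 0.000169)
  epsilon_lateral = -4.394 × 10⁻⁵
Final answer: epsilon_lateral = -4.394 × 10⁻⁵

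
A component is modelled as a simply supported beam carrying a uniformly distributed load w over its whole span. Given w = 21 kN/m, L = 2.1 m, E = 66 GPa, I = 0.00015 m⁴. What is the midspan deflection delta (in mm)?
Model: a simply supported beam carrying a uniformly distributed load w over its whole span, so delta = (5·w·L^4) / (384·E·I).
Convert to SI units:
  w = 21 kN/m = 21000 N/m
  E = 66 GPa = 6.6 × 10¹⁰ Pa
Substitute:
  delta = (5 × 21000 × 2.1^4) / (384 × (6.6 × 10¹⁰) × 0.00015)
  delta = 0.0005372 m
Convert: delta = 0.0005372 m = 0.5372 mm
Final answer: delta = 0.5372 mm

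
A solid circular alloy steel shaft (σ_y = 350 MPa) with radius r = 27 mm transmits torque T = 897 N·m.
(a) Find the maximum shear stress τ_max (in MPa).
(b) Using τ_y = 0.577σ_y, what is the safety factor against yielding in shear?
(a) For a solid circular shaft, τ_max = T·r/J with J = π·r^4/2, i.e. τ_max = 2·T / (π·r^3). Convert r = 27 mm = 0.027 m.
  τ_max = (2 × 897) / (π × 0.027^3) = 2.901 × 10⁷ Pa = 29.01 MPa
(b) τ_y = 0.577 × 350 = 201.95 MPa
  SF = τ_y/τ_max = 201.95 / 29.01 = 6.961
Final answer: (a) τ_max = 29.01 MPa, (b) SF = 6.961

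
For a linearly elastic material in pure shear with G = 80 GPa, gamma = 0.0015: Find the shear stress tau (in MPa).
Model: a linearly elastic material in pure shear, so tau = G·gamma.
Convert to SI units:
  G = 80 GPa = 8 × 10¹⁰ Pa
Substitute:
  tau = (8 × 10¹⁰) × 0.0015
  tau = 1.2 × 10⁸ Pa
Convert: tau = 1.2 × 10⁸ Pa = 120 MPa
Final answer: tau = 120 MPa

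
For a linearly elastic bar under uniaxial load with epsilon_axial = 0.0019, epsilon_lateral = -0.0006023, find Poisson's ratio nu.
Model: a linearly elastic bar under uniaxial load, so epsilon_lateral = -nu·epsilon_axial.
Solve for nu: nu = -epsilon_lateral / epsilon_axial.
Substitute:
  nu = -(-0.0006023) / 0.0019
  nu = 0.317
Final answer: nu = 0.317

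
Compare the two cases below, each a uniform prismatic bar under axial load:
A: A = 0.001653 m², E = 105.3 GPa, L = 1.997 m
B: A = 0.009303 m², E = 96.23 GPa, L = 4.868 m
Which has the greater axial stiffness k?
Model: a uniform prismatic bar under axial load, so k = (A·E) / L (SI units).
  A: k = (0.001653 × (1.053 × 10¹¹)) / 1.997 = 8.716 × 10⁷ N/m = 87.16 MN/m
  B: k = (0.009303 × (9.623 × 10¹⁰)) / 4.868 = 1.839 × 10⁸ N/m = 183.9 MN/m
183.9 MN/m > 87.16 MN/m, so B is larger.
Final answer: B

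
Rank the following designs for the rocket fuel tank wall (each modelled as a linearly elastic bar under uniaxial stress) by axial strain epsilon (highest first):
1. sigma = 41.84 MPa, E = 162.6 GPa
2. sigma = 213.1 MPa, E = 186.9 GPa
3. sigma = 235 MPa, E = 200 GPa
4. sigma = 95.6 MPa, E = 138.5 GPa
Model: a linearly elastic bar under uniaxial stress, so epsilon = sigma / E (SI units).
  Case 1: epsilon = (4.184 × 10⁷) / (1.626 × 10¹¹) = 0.0002573
  Case 2: epsilon = (2.131 × 10⁸) / (1.869 × 10¹¹) = 0.00114
  Case 3: epsilon = (2.35 × 10⁸) / (2 × 10¹¹) = 0.001175
  Case 4: epsilon = (9.56 × 10⁷) / (1.385 × 10¹¹) = 0.0006903
Ordering: 0.001175 (case 3) > 0.00114 (case 2) > 0.0006903 (case 4) > 0.0002573 (case 1)
Final answer: 3, 2, 4, 1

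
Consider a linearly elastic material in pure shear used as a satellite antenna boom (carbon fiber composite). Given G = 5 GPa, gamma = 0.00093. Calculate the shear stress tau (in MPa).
Model: a linearly elastic material in pure shear, so tau = G·gamma.
Convert to SI units:
  G = 5 GPa = 5 × 10⁹ Pa
Substitute:
  tau = (5 × 10⁹) × 0.00093
  tau = 4.65 × 10⁶ Pa
Convert: tau = 4.65 × 10⁶ Pa = 4.65 MPa
Final answer: tau = 4.65 MPa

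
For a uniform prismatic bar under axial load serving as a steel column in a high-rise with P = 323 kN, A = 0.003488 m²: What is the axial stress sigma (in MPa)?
Model: a uniform prismatic bar under axial load, so sigma = P / A.
Convert to SI units:
  P = 323 kN = 323000 N
Substitute:
  sigma = 323000 / 0.003488
  sigma = 9.26 × 10⁷ Pa
Convert: sigma = 9.26 × 10⁷ Pa = 92.6 MPa
Final answer: sigma = 92.6 MPa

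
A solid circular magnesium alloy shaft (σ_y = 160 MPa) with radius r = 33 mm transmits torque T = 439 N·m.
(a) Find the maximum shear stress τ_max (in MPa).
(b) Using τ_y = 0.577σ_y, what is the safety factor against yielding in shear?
(a) For a solid circular shaft, τ_max = T·r/J with J = π·r^4/2, i.e. τ_max = 2·T / (π·r^3). Convert r = 33 mm = 0.033 m.
  τ_max = (2 × 439) / (π × 0.033^3) = 7.777 × 10⁶ Pa = 7.777 MPa
(b) τ_y = 0.577 × 160 = 92.32 MPa
  SF = τ_y/τ_max = 92.32 / 7.777 = 11.87
Final answer: (a) τ_max = 7.777 MPa, (b) SF = 11.87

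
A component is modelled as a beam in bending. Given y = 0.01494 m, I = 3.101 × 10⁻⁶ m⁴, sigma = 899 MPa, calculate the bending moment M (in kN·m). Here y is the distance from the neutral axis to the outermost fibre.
Model: a beam in bending, so sigma = (M·y) / I.
Solve for M: M = (sigma·I) / y.
Convert to SI units:
  sigma = 899 MPa = 8.99 × 10⁸ Pa
Substitute:
  M = ((8.99 × 10⁸) × (3.101 × 10⁻⁶)) / 0.01494
  M = 186600 N·m
Convert: M = 186600 N·m = 186.6 kN·m
Final answer: M = 186.6 kN·m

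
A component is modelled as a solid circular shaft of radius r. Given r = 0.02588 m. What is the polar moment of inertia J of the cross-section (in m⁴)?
Model: a solid circular shaft of radius r, so J = (π·r^4) / 2.
Substitute:
  J = (π × 0.02588^4) / 2
  J = 7.047 × 10⁻⁷ m⁴
Final answer: J = 7.047 × 10⁻⁷ m⁴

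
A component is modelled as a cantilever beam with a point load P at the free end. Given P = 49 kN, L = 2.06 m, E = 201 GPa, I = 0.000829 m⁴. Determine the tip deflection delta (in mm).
Model: a cantilever beam with a point load P at the free end, so delta = (P·L^3) / (3·E·I).
Convert to SI units:
  P = 49 kN = 49000 N
  E = 201 GPa = 2.01 × 10¹¹ Pa
Substitute:
  delta = (49000 × 2.06^3) / (3 × (2.01 × 10¹¹) × 0.000829)
  delta = 0.0008569 m
Convert: delta = 0.0008569 m = 0.8569 mm
Final answer: delta = 0.8569 mm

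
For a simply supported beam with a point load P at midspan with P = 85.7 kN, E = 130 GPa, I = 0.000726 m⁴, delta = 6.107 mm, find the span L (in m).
Model: a simply supported beam with a point load P at midspan, so delta = (P·L^3) / (48·E·I).
Solve for L: L = ((48·delta·E·I) / P)^(1/3).
Convert to SI units:
  P = 85.7 kN = 85700 N
  E = 130 GPa = 1.3 × 10¹¹ Pa
  delta = 6.107 mm = 0.006107 m
Substitute:
  L = ((48 × 0.006107 × (1.3 × 10¹¹) × 0.000726) / 85700)^(1/3)
  L = 6.86 m
Final answer: L = 6.86 m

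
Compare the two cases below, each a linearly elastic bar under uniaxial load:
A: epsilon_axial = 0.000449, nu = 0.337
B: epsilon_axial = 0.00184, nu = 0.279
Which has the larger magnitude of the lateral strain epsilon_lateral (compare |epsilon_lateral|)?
Model: a linearly elastic bar under uniaxial load, so epsilon_lateral = -nu·epsilon_axial (SI units).
  A: epsilon_lateral = -(0.337 × 0.000449) = -0.0001513
  B: epsilon_lateral = -(0.279 × 0.00184) = -0.0005134
|epsilon_lateral|: A = 0.0001513, B = 0.0005134, so B is larger in magnitude.
Final answer: B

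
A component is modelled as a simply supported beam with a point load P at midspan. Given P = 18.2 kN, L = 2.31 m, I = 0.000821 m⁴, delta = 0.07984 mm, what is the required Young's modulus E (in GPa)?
Model: a simply supported beam with a point load P at midspan, so delta = (P·L^3) / (48·E·I).
Solve for E: E = (P·L^3) / (48·delta·I).
Convert to SI units:
  P = 18.2 kN = 18200 N
  delta = 0.07984 mm = 7.984 × 10⁻⁵ m
Substitute:
  E = (18200 × 2.31^3) / (48 × (7.984 × 10⁻⁵) × 0.000821)
  E = 7.13 × 10¹⁰ Pa
Convert: E = 7.13 × 10¹⁰ Pa = 71.3 GPa
Final answer: E = 71.3 GPa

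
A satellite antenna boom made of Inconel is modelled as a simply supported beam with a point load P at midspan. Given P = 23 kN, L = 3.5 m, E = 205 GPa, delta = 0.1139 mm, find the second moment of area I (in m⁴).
Model: a simply supported beam with a point load P at midspan, so delta = (P·L^3) / (48·E·I).
Solve for I: I = (P·L^3) / (48·delta·E).
Convert to SI units:
  P = 23 kN = 23000 N
  E = 205 GPa = 2.05 × 10¹¹ Pa
  delta = 0.1139 mm = 0.0001139 m
Substitute:
  I = (23000 × 3.5^3) / (48 × 0.0001139 × (2.05 × 10¹¹))
  I = 0.0008799 m⁴
Final answer: I = 0.0008799 m⁴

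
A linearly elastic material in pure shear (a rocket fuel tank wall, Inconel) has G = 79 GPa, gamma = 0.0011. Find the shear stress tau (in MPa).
Model: a linearly elastic material in pure shear, so tau = G·gamma.
Convert to SI units:
  G = 79 GPa = 7.9 × 10¹⁰ Pa
Substitute:
  tau = (7.9 × 10¹⁰) × 0.0011
  tau = 8.69 × 10⁷ Pa
Convert: tau = 8.69 × 10⁷ Pa = 86.9 MPa
Final answer: tau = 86.9 MPa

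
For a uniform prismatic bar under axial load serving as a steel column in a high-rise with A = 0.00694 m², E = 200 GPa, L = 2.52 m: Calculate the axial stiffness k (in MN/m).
Model: a uniform prismatic bar under axial load, so k = (A·E) / L.
Convert to SI units:
  E = 200 GPa = 2 × 10¹¹ Pa
Substitute:
  k = (0.00694 × (2 × 10¹¹)) / 2.52
  k = 5.508 × 10⁸ N/m
Convert: k = 5.508 × 10⁸ N/m = 550.8 MN/m
Final answer: k = 550.8 MN/m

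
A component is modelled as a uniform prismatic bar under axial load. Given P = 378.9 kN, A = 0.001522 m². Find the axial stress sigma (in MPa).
Model: a uniform prismatic bar under axial load, so sigma = P / A.
Convert to SI units:
  P = 378.9 kN = 378900 N
Substitute:
  sigma = 378900 / 0.001522
  sigma = 2.489 × 10⁸ Pa
Convert: sigma = 2.489 × 10⁸ Pa = 248.9 MPa
Final answer: sigma = 248.9 MPa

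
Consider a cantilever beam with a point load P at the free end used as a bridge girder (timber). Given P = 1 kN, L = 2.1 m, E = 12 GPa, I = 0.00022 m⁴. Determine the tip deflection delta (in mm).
Model: a cantilever beam with a point load P at the free end, so delta = (P·L^3) / (3·E·I).
Convert to SI units:
  P = 1 kN = 1000 N
  E = 12 GPa = 1.2 × 10¹⁰ Pa
Substitute:
  delta = (1000 × 2.1^3) / (3 × (1.2 × 10¹⁰) × 0.00022)
  delta = 0.001169 m
Convert: delta = 0.001169 m = 1.169 mm
Final answer: delta = 1.169 mm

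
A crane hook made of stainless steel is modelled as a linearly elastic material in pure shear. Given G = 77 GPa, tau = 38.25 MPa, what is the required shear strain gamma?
Model: a linearly elastic material in pure shear, so tau = G·gamma.
Solve for gamma: gamma = tau / G.
Convert to SI units:
  G = 77 GPa = 7.7 × 10¹⁰ Pa
  tau = 38.25 MPa = 3.825 × 10⁷ Pa
Substitute:
  gamma = (3.825 × 10⁷) / (7.7 × 10¹⁰)
  gamma = 0.0004968
Final answer: gamma = 0.0004968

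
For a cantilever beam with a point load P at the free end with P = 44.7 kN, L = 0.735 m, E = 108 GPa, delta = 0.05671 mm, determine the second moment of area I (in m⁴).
Model: a cantilever beam with a point load P at the free end, so delta = (P·L^3) / (3·E·I).
Solve for I: I = (P·L^3) / (3·delta·E).
Convert to SI units:
  P = 44.7 kN = 44700 N
  E = 108 GPa = 1.08 × 10¹¹ Pa
  delta = 0.05671 mm = 5.671 × 10⁻⁵ m
Substitute:
  I = (44700 × 0.735^3) / (3 × (5.671 × 10⁻⁵) × (1.08 × 10¹¹))
  I = 0.000966 m⁴
Final answer: I = 0.000966 m⁴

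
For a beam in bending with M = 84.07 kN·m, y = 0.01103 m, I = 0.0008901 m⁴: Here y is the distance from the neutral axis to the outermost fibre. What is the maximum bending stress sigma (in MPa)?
Model: a beam in bending, so sigma = (M·y) / I.
Convert to SI units:
  M = 84.07 kN·m = 84070 N·m
Substitute:
  sigma = (84070 × 0.01103) / 0.0008901
  sigma = 1.042 × 10⁶ Pa
Convert: sigma = 1.042 × 10⁶ Pa = 1.042 MPa
Final answer: sigma = 1.042 MPa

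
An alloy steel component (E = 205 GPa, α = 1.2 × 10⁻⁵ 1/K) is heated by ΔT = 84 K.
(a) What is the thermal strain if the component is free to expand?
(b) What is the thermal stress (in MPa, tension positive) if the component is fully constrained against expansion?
(a) Free thermal strain ε_th = α·ΔT = (1.2 × 10⁻⁵) × 84 = 0.001008
(b) Fully constrained, the expansion is suppressed, so σ = -E·α·ΔT. Convert E = 205 GPa = 2.05 × 10¹¹ Pa.
  σ = -(2.05 × 10¹¹) × (1.2 × 10⁻⁵) × 84 = -2.066 × 10⁸ Pa = -206.6 MPa (compressive)
Final answer: (a) ε_th = 0.001008, (b) σ = -206.6 MPa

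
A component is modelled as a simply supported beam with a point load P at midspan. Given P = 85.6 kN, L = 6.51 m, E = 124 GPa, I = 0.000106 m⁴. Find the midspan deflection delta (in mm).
Model: a simply supported beam with a point load P at midspan, so delta = (P·L^3) / (48·E·I).
Convert to SI units:
  P = 85.6 kN = 85600 N
  E = 124 GPa = 1.24 × 10¹¹ Pa
Substitute:
  delta = (85600 × 6.51^3) / (48 × (1.24 × 10¹¹) × 0.000106)
  delta = 0.03743 m
Convert: delta = 0.03743 m = 37.43 mm
Final answer: delta = 37.43 mm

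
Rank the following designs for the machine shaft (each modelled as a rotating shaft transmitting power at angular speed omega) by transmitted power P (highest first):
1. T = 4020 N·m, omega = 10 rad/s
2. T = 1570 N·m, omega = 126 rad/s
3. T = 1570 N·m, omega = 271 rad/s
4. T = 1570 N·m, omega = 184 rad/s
Model: a rotating shaft transmitting power at angular speed omega, so P = T·omega (SI units).
  Case 1: P = 4020 × 10 = 40200 W = 40.2 kW
  Case 2: P = 1570 × 126 = 197800 W = 197.8 kW
  Case 3: P = 1570 × 271 = 425500 W = 425.5 kW
  Case 4: P = 1570 × 184 = 288900 W = 288.9 kW
Ordering: 425.5 kW (case 3) > 288.9 kW (case 4) > 197.8 kW (case 2) > 40.2 kW (case 1)
Final answer: 3, 4, 2, 1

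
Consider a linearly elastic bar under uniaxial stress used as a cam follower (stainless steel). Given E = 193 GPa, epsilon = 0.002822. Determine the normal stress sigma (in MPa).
Model: a linearly elastic bar under uniaxial stress, so sigma = E·epsilon.
Convert to SI units:
  E = 193 GPa = 1.93 × 10¹¹ Pa
Substitute:
  sigma = (1.93 × 10¹¹) × 0.002822
  sigma = 5.446 × 10⁸ Pa
Convert: sigma = 5.446 × 10⁸ Pa = 544.6 MPa
Final answer: sigma = 544.6 MPa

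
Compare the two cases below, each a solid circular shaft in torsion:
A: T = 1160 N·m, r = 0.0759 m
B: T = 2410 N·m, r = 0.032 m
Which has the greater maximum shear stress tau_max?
Model: a solid circular shaft in torsion, so tau_max = (2·T) / (π·r^3) (SI units).
  A: tau_max = (2 × 1160) / (π × 0.0759^3) = 1.689 × 10⁶ Pa = 1.689 MPa
  B: tau_max = (2 × 2410) / (π × 0.032^3) = 4.682 × 10⁷ Pa = 46.82 MPa
46.82 MPa > 1.689 MPa, so B is larger.
Final answer: B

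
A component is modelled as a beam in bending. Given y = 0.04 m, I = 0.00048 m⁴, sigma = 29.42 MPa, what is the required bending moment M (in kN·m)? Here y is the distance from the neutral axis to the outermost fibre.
Model: a beam in bending, so sigma = (M·y) / I.
Solve for M: M = (sigma·I) / y.
Convert to SI units:
  sigma = 29.42 MPa = 2.942 × 10⁷ Pa
Substitute:
  M = ((2.942 × 10⁷) × 0.00048) / 0.04
  M = 353000 N·m
Convert: M = 353000 N·m = 353 kN·m
Final answer: M = 353 kN·m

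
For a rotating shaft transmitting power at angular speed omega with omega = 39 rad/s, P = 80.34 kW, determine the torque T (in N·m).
Model: a rotating shaft transmitting power at angular speed omega, so P = T·omega.
Solve for T: T = P / omega.
Convert to SI units:
  P = 80.34 kW = 80340 W
Substitute:
  T = 80340 / 39
  T = 2060 N·m
Final answer: T = 2060 N·m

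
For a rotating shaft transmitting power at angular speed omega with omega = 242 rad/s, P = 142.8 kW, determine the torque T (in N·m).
Model: a rotating shaft transmitting power at angular speed omega, so P = T·omega.
Solve for T: T = P / omega.
Convert to SI units:
  P = 142.8 kW = 142800 W
Substitute:
  T = 142800 / 242
  T = 590.1 N·m
Final answer: T = 590.1 N·m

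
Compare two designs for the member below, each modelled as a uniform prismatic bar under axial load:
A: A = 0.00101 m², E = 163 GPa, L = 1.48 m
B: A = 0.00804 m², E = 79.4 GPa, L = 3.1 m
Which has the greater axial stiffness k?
Model: a uniform prismatic bar under axial load, so k = (A·E) / L (SI units).
  A: k = (0.00101 × (1.63 × 10¹¹)) / 1.48 = 1.112 × 10⁸ N/m = 111.2 MN/m
  B: k = (0.00804 × (7.94 × 10¹⁰)) / 3.1 = 2.059 × 10⁸ N/m = 205.9 MN/m
205.9 MN/m > 111.2 MN/m, so B is larger.
Final answer: B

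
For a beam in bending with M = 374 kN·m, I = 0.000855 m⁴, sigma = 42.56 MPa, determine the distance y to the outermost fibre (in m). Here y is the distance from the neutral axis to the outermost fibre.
Model: a beam in bending, so sigma = (M·y) / I.
Solve for y: y = (sigma·I) / M.
Convert to SI units:
  M = 374 kN·m = 374000 N·m
  sigma = 42.56 MPa = 4.256 × 10⁷ Pa
Substitute:
  y = ((4.256 × 10⁷) × 0.000855) / 374000
  y = 0.0973 m
Final answer: y = 0.0973 m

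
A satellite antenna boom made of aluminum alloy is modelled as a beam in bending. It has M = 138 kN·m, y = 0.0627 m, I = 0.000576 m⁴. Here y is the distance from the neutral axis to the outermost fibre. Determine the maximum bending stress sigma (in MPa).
Model: a beam in bending, so sigma = (M·y) / I.
Convert to SI units:
  M = 138 kN·m = 138000 N·m
Substitute:
  sigma = (138000 × 0.0627) / 0.000576
  sigma = 1.502 × 10⁷ Pa
Convert: sigma = 1.502 × 10⁷ Pa = 15.02 MPa
Final answer: sigma = 15.02 MPa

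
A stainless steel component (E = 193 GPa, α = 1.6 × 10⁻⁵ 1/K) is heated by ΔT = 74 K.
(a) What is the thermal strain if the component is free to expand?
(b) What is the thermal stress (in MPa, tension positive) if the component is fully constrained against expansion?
(a) Free thermal strain ε_th = α·ΔT = (1.6 × 10⁻⁵) × 74 = 0.001184
(b) Fully constrained, the expansion is suppressed, so σ = -E·α·ΔT. Convert E = 193 GPa = 1.93 × 10¹¹ Pa.
  σ = -(1.93 × 10¹¹) × (1.6 × 10⁻⁵) × 74 = -2.285 × 10⁸ Pa = -228.5 MPa (compressive)
Final answer: (a) ε_th = 0.001184, (b) σ = -228.5 MPa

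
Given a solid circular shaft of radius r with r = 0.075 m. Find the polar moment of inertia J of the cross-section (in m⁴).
Model: a solid circular shaft of radius r, so J = (π·r^4) / 2.
Substitute:
  J = (π × 0.075^4) / 2
  J = 4.97 × 10⁻⁵ m⁴
Final answer: J = 4.97 × 10⁻⁵ m⁴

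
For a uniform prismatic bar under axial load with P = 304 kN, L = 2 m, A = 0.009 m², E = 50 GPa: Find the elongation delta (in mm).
Model: a uniform prismatic bar under axial load, so delta = (P·L) / (A·E).
Convert to SI units:
  P = 304 kN = 304000 N
  E = 50 GPa = 5 × 10¹⁰ Pa
Substitute:
  delta = (304000 × 2) / (0.009 × (5 × 10¹⁰))
  delta = 0.001351 m
Convert: delta = 0.001351 m = 1.351 mm
Final answer: delta = 1.351 mm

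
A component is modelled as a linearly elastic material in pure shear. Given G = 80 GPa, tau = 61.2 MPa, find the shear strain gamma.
Model: a linearly elastic material in pure shear, so tau = G·gamma.
Solve for gamma: gamma = tau / G.
Convert to SI units:
  G = 80 GPa = 8 × 10¹⁰ Pa
  tau = 61.2 MPa = 6.12 × 10⁷ Pa
Substitute:
  gamma = (6.12 × 10⁷) / (8 × 10¹⁰)
  gamma = 0.000765
Final answer: gamma = 0.000765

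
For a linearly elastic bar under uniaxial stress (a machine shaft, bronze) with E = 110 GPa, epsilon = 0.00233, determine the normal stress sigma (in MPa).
Model: a linearly elastic bar under uniaxial stress, so epsilon = sigma / E.
Solve for sigma: sigma = epsilon·E.
Convert to SI units:
  E = 110 GPa = 1.1 × 10¹¹ Pa
Substitute:
  sigma = 0.00233 × (1.1 × 10¹¹)
  sigma = 2.563 × 10⁸ Pa
Convert: sigma = 2.563 × 10⁸ Pa = 256.3 MPa
Final answer: sigma = 256.3 MPa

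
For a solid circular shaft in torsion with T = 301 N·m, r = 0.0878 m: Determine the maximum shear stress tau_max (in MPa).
Model: a solid circular shaft in torsion, so tau_max = (2·T) / (π·r^3).
Substitute:
  tau_max = (2 × 301) / (π × 0.0878^3)
  tau_max = 283100 Pa
Convert: tau_max = 283100 Pa = 0.2831 MPa
Final answer: tau_max = 0.2831 MPa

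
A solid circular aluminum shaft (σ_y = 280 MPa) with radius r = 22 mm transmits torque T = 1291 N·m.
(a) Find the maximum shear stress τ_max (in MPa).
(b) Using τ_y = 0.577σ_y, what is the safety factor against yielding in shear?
(a) For a solid circular shaft, τ_max = T·r/J with J = π·r^4/2, i.e. τ_max = 2·T / (π·r^3). Convert r = 22 mm = 0.022 m.
  τ_max = (2 × 1291) / (π × 0.022^3) = 7.719 × 10⁷ Pa = 77.19 MPa
(b) τ_y = 0.577 × 280 = 161.56 MPa
  SF = τ_y/τ_max = 161.56 / 77.19 = 2.093
Final answer: (a) τ_max = 77.19 MPa, (b) SF = 2.093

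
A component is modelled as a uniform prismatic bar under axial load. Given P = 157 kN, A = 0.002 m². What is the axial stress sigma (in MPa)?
Model: a uniform prismatic bar under axial load, so sigma = P / A.
Convert to SI units:
  P = 157 kN = 157000 N
Substitute:
  sigma = 157000 / 0.002
  sigma = 7.85 × 10⁷ Pa
Convert: sigma = 7.85 × 10⁷ Pa = 78.5 MPa
Final answer: sigma = 78.5 MPa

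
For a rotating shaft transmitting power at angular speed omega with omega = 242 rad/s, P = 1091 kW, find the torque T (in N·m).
Model: a rotating shaft transmitting power at angular speed omega, so P = T·omega.
Solve for T: T = P / omega.
Convert to SI units:
  P = 1091 kW = 1.091 × 10⁶ W
Substitute:
  T = (1.091 × 10⁶) / 242
  T = 4508 N·m
Final answer: T = 4508 N·m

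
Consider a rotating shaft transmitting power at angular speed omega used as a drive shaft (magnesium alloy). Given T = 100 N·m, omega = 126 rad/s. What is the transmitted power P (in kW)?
Model: a rotating shaft transmitting power at angular speed omega, so P = T·omega.
Substitute:
  P = 100 × 126
  P = 12600 W
Convert: P = 12600 W = 12.6 kW
Final answer: P = 12.6 kW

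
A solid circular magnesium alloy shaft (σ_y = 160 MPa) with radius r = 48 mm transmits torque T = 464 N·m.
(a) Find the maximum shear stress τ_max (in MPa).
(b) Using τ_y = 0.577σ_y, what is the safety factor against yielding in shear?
(a) For a solid circular shaft, τ_max = T·r/J with J = π·r^4/2, i.e. τ_max = 2·T / (π·r^3). Convert r = 48 mm = 0.048 m.
  τ_max = (2 × 464) / (π × 0.048^3) = 2.671 × 10⁶ Pa = 2.671 MPa
(b) τ_y = 0.577 × 160 = 92.32 MPa
  SF = τ_y/τ_max = 92.32 / 2.671 = 34.56
Final answer: (a) τ_max = 2.671 MPa, (b) SF = 34.56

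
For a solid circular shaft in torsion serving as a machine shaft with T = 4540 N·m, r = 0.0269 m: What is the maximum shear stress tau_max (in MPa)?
Model: a solid circular shaft in torsion, so tau_max = (2·T) / (π·r^3).
Substitute:
  tau_max = (2 × 4540) / (π × 0.0269^3)
  tau_max = 1.485 × 10⁸ Pa
Convert: tau_max = 1.485 × 10⁸ Pa = 148.5 MPa
Final answer: tau_max = 148.5 MPa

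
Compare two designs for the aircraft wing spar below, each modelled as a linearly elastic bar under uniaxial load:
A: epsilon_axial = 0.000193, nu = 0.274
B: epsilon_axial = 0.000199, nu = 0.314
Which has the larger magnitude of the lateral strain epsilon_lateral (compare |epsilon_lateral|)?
Model: a linearly elastic bar under uniaxial load, so epsilon_lateral = -nu·epsilon_axial (SI units).
  A: epsilon_lateral = -(0.274 × 0.000193) = -5.288 × 10⁻⁵
  B: epsilon_lateral = -(0.314 × 0.000199) = -6.249 × 10⁻⁵
|epsilon_lateral|: A = 5.288 × 10⁻⁵, B = 6.249 × 10⁻⁵, so B is larger in magnitude.
Final answer: B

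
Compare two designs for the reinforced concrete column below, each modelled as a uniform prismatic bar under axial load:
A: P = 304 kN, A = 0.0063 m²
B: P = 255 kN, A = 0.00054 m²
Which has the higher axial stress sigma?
Model: a uniform prismatic bar under axial load, so sigma = P / A (SI units).
  A: sigma = 304000 / 0.0063 = 4.825 × 10⁷ Pa = 48.25 MPa
  B: sigma = 255000 / 0.00054 = 4.722 × 10⁸ Pa = 472.2 MPa
472.2 MPa > 48.25 MPa, so B is larger.
Final answer: B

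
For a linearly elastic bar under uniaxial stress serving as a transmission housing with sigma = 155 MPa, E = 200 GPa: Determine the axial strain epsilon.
Model: a linearly elastic bar under uniaxial stress, so epsilon = sigma / E.
Convert to SI units:
  sigma = 155 MPa = 1.55 × 10⁸ Pa
  E = 200 GPa = 2 × 10¹¹ Pa
Substitute:
  epsilon = (1.55 × 10⁸) / (2 × 10¹¹)
  epsilon = 0.000775
Final answer: epsilon = 0.000775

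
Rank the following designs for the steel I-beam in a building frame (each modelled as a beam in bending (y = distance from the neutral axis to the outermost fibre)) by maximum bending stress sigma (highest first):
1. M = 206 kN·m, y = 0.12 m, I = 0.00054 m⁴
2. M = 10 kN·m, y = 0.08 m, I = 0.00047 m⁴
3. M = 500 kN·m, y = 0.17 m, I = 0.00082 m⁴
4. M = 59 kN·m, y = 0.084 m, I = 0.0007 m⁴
Model: a beam in bending (y = distance from the neutral axis to the outermost fibre), so sigma = (M·y) / I (SI units).
  Case 1: sigma = (206000 × 0.12) / 0.00054 = 4.578 × 10⁷ Pa = 45.78 MPa
  Case 2: sigma = (10000 × 0.08) / 0.00047 = 1.702 × 10⁶ Pa = 1.702 MPa
  Case 3: sigma = (500000 × 0.17) / 0.00082 = 1.037 × 10⁸ Pa = 103.7 MPa
  Case 4: sigma = (59000 × 0.084) / 0.0007 = 7.08 × 10⁶ Pa = 7.08 MPa
Ordering: 103.7 MPa (case 3) > 45.78 MPa (case 1) > 7.08 MPa (case 4) > 1.702 MPa (case 2)
Final answer: 3, 1, 4, 2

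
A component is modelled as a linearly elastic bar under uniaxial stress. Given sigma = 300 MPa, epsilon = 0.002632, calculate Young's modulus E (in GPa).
Model: a linearly elastic bar under uniaxial stress, so epsilon = sigma / E.
Solve for E: E = sigma / epsilon.
Convert to SI units:
  sigma = 300 MPa = 3 × 10⁸ Pa
Substitute:
  E = (3 × 10⁸) / 0.002632
  E = 1.14 × 10¹¹ Pa
Convert: E = 1.14 × 10¹¹ Pa = 114 GPa
Final answer: E = 114 GPa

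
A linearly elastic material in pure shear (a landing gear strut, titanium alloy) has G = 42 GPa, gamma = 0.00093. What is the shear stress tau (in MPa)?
Model: a linearly elastic material in pure shear, so tau = G·gamma.
Convert to SI units:
  G = 42 GPa = 4.2 × 10¹⁰ Pa
Substitute:
  tau = (4.2 × 10¹⁰) × 0.00093
  tau = 3.906 × 10⁷ Pa
Convert: tau = 3.906 × 10⁷ Pa = 39.06 MPa
Final answer: tau = 39.06 MPa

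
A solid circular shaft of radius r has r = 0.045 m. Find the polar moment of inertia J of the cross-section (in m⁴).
Model: a solid circular shaft of radius r, so J = (π·r^4) / 2.
Substitute:
  J = (π × 0.045^4) / 2
  J = 6.441 × 10⁻⁶ m⁴
Final answer: J = 6.441 × 10⁻⁶ m⁴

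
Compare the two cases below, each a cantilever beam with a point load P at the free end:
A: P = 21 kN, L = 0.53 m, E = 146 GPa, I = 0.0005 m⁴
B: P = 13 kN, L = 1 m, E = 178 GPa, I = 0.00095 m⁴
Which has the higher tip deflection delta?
Model: a cantilever beam with a point load P at the free end, so delta = (P·L^3) / (3·E·I) (SI units).
  A: delta = (21000 × 0.53^3) / (3 × (1.46 × 10¹¹) × 0.0005) = 1.428 × 10⁻⁵ m = 0.01428 mm
  B: delta = (13000 × 1^3) / (3 × (1.78 × 10¹¹) × 0.00095) = 2.563 × 10⁻⁵ m = 0.02563 mm
0.02563 mm > 0.01428 mm, so B is larger.
Final answer: B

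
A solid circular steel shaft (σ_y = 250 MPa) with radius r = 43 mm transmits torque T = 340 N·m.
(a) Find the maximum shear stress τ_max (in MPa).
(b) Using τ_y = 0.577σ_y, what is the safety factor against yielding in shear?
(a) For a solid circular shaft, τ_max = T·r/J with J = π·r^4/2, i.e. τ_max = 2·T / (π·r^3). Convert r = 43 mm = 0.043 m.
  τ_max = (2 × 340) / (π × 0.043^3) = 2.722 × 10⁶ Pa = 2.722 MPa
(b) τ_y = 0.577 × 250 = 144.25 MPa
  SF = τ_y/τ_max = 144.25 / 2.722 = 52.99
Final answer: (a) τ_max = 2.722 MPa, (b) SF = 52.99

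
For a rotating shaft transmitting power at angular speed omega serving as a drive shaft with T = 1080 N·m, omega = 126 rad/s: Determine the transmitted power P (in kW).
Model: a rotating shaft transmitting power at angular speed omega, so P = T·omega.
Substitute:
  P = 1080 × 126
  P = 136100 W
Convert: P = 136100 W = 136.1 kW
Final answer: P = 136.1 kW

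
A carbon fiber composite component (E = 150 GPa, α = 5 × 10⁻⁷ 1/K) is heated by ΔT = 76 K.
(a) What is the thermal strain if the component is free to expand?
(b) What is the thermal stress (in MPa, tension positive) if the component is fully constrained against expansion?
(a) Free thermal strain ε_th = α·ΔT = (5 × 10⁻⁷) × 76 = 3.8 × 10⁻⁵
(b) Fully constrained, the expansion is suppressed, so σ = -E·α·ΔT. Convert E = 150 GPa = 1.5 × 10¹¹ Pa.
  σ = -(1.5 × 10¹¹) × (5 × 10⁻⁷) × 76 = -5.7 × 10⁶ Pa = -5.7 MPa (compressive)
Final answer: (a) ε_th = 3.8 × 10⁻⁵, (b) σ = -5.7 MPa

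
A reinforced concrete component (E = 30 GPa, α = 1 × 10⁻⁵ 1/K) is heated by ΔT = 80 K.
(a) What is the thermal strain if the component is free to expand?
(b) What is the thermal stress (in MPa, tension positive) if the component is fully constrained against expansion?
(a) Free thermal strain ε_th = α·ΔT = (1 × 10⁻⁵) × 80 = 0.0008
(b) Fully constrained, the expansion is suppressed, so σ = -E·α·ΔT. Convert E = 30 GPa = 3 × 10¹⁰ Pa.
  σ = -(3 × 10¹⁰) × (1 × 10⁻⁵) × 80 = -2.4 × 10⁷ Pa = -24 MPa (compressive)
Final answer: (a) ε_th = 0.0008, (b) σ = -24 MPa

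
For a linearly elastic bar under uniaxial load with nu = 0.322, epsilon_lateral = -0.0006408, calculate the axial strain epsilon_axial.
Model: a linearly elastic bar under uniaxial load, so epsilon_lateral = -nu·epsilon_axial.
Solve for epsilon_axial: epsilon_axial = -epsilon_lateral / nu.
Substitute:
  epsilon_axial = -(-0.0006408) / 0.322
  epsilon_axial = 0.00199
Final answer: epsilon_axial = 0.00199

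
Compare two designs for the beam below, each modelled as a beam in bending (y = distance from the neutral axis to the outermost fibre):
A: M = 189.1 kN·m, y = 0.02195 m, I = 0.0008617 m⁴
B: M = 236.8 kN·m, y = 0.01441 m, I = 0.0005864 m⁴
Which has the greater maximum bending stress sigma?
Model: a beam in bending (y = distance from the neutral axis to the outermost fibre), so sigma = (M·y) / I (SI units).
  A: sigma = (189100 × 0.02195) / 0.0008617 = 4.817 × 10⁶ Pa = 4.817 MPa
  B: sigma = (236800 × 0.01441) / 0.0005864 = 5.819 × 10⁶ Pa = 5.819 MPa
5.819 MPa > 4.817 MPa, so B is larger.
Final answer: B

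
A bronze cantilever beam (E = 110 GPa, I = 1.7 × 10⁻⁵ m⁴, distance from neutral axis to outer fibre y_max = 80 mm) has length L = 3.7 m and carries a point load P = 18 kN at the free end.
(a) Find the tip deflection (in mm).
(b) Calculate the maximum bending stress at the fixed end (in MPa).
(a) Tip deflection of a cantilever with an end point load: δ = P·L^3 / (3·E·I). Convert P = 18 kN = 18000 N, E = 110 GPa = 1.1 × 10¹¹ Pa.
  δ = (18000 × 3.7^3) / (3 × (1.1 × 10¹¹) × (1.7 × 10⁻⁵)) = 0.1625 m = 162.5 mm
(b) Maximum bending moment at the fixed end: M = P·L = 18000 × 3.7 = 66600 N·m. Convert y_max = 80 mm = 0.08 m.
  σ = M·y_max / I = (66600 × 0.08) / (1.7 × 10⁻⁵) = 3.134 × 10⁸ Pa = 313.4 MPa
Final answer: (a) δ = 162.5 mm, (b) σ = 313.4 MPa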